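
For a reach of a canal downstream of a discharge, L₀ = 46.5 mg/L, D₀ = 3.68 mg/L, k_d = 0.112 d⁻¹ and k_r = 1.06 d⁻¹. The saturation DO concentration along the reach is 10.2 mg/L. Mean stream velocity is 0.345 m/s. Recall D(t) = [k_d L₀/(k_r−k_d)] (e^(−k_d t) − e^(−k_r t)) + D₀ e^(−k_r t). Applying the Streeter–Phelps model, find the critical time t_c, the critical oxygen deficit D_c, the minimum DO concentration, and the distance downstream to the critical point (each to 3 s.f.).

t_c ≈ 1.20 d; D_c ≈ 4.29 mg/L; min DO ≈ 5.91 mg/L; x_c ≈ 35.8 km

With k_r/k_d = 9.464 and 1 − D₀(k_r−k_d)/(k_d L₀) = 0.3301,
t_c = ln(9.464 × 0.3301) / (1.06 − 0.112) = ln(3.125) / 0.9480 = 1.139/0.9480 = 1.202 d.
L(t_c) = L₀ e^(−k_d t_c) = 46.5 × 0.8741 = 40.64 mg/L, and at the critical point k_r D_c = k_d L, so D_c = (0.112/1.06) × 40.64 = 4.294 mg/L.
Minimum DO = C_s − D_c = 10.2 − 4.294 = 5.906 mg/L.
x_c = v t_c = 0.345 m/s × 1.202 d × 86400 s/d = 35820 m ≈ 35.8 km.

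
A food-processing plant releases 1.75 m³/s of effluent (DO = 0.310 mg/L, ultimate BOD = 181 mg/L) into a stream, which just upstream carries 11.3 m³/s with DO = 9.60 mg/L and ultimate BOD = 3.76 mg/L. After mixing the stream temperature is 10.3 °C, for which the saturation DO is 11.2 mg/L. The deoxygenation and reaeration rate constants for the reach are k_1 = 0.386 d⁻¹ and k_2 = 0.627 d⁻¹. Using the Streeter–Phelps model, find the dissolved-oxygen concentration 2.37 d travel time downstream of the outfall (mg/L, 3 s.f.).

DO ≈ 2.87 mg/L

Mixed DO = (11.3×9.60 + 1.75×0.310)/(11.3+1.75) = 109.0/13.05 = 8.354 mg/L.
Mixed L₀ = (11.3×3.76 + 1.75×181)/(13.05) = 359.2/13.05 = 27.53 mg/L.
Initial deficit D₀ = C_s − DO₀ = 11.2 − 8.354 = 2.846 mg/L.
D(2.37) = [0.386×27.53/(0.627−0.386)](e^(−0.386×2.37) − e^(−0.627×2.37)) + 2.846 e^(−0.627×2.37)
= 44.09 × (0.4006 − 0.2263) + 2.846 × 0.2263 = 8.329 mg/L.
DO = 11.2 − 8.329 = 2.871 mg/L.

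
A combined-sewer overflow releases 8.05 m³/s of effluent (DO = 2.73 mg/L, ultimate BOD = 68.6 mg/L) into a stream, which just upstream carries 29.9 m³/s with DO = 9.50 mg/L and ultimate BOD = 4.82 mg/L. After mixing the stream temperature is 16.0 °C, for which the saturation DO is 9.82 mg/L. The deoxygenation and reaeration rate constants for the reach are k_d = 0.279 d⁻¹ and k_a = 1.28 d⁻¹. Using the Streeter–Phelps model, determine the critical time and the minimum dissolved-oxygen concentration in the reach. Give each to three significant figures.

t_c ≈ 1.10 d; minimum DO ≈ 6.88 mg/L

Mixed DO = (29.9×9.50 + 8.05×2.73)/(29.9+8.05) = 306.0/37.95 = 8.064 mg/L.
Mixed L₀ = (29.9×4.82 + 8.05×68.6)/(37.95) = 696.3/37.95 = 18.35 mg/L.
Initial deficit D₀ = C_s − DO₀ = 9.82 − 8.064 = 1.756 mg/L.
t_c = (1/1.001) ln[(1.28/0.279)(1 − 1.756×1.001/(0.279×18.35))] = 0.9990 × ln(3.013) = 1.102 d.
D_c = (0.279/1.28) × 18.35 × e^(−0.279×1.102) = 0.2180 × 18.35 × 0.7354 = 2.941 mg/L.
Minimum DO = 9.82 − 2.941 = 6.879 mg/L.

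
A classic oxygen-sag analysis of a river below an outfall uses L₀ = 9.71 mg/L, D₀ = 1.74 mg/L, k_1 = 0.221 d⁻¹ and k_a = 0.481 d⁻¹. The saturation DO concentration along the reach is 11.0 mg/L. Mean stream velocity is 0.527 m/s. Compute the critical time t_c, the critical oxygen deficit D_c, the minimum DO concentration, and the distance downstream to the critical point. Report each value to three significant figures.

At the critical point dD/dt = 0, so k_1 L₀ e^(−k_1 t) = k_a D. Substituting D(t) from the Streeter–Phelps equation and solving for t gives
t_c = ln[(k_a/k_1)(1 − D₀(k_a−k_1)/(k_1 L₀))] / (k_a−k_1).
Here k_a−k_1 = 0.2600 d⁻¹ and 1 − D₀(k_a−k_1)/(k_1 L₀) = 1 − 1.74×0.2600/(0.221×9.71) = 0.7892, so
t_c = ln(2.176 × 0.7892) / 0.2600 = 0.5409 / 0.2600 = 2.081 d.
D_c = (k_1/k_a) L₀ e^(−k_1 t_c) = (0.221/0.481) × 9.71 × e^(−0.221×2.081) = 0.4595 × 9.71 × 0.6314 = 2.817 mg/L.
Minimum DO = C_s − D_c = 11.0 − 2.817 = 8.183 mg/L.
x_c = v t_c = 0.527 m/s × 2.081 d × 86400 s/d = 94730 m ≈ 94.7 km.

t_c ≈ 2.08 d; D_c ≈ 2.82 mg/L; min DO ≈ 8.18 mg/L; x_c ≈ 94.7 km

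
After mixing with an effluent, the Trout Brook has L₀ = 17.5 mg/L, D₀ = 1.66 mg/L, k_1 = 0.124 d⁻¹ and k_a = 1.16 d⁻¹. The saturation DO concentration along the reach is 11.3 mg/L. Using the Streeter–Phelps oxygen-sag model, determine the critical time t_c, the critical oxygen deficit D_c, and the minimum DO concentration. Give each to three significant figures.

t_c ≈ 0.640 d; D_c ≈ 1.73 mg/L; min DO ≈ 9.57 mg/L

At the critical point dD/dt = 0, so k_1 L₀ e^(−k_1 t) = k_a D. Substituting D(t) from the Streeter–Phelps equation and solving for t gives
t_c = ln[(k_a/k_1)(1 − D₀(k_a−k_1)/(k_1 L₀))] / (k_a−k_1).
Here k_a−k_1 = 1.036 d⁻¹ and 1 − D₀(k_a−k_1)/(k_1 L₀) = 1 − 1.66×1.036/(0.124×17.5) = 0.2075, so
t_c = ln(9.355 × 0.2075) / 1.036 = 0.6632 / 1.036 = 0.6401 d.
L(t_c) = L₀ e^(−k_1 t_c) = 17.5 × 0.9237 = 16.16 mg/L, and at the critical point k_a D_c = k_1 L, so D_c = (0.124/1.16) × 16.16 = 1.728 mg/L.
Minimum DO = C_s − D_c = 11.3 − 1.728 = 9.572 mg/L.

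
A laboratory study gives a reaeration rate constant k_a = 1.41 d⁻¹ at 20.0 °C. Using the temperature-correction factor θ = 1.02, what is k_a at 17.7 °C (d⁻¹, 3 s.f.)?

k_a(T₂) = k_a(T₁) · θ^(T₂−T₁) = 1.41 × 1.02^(17.7−20.0)
= 1.41 × 1.02^-2.30 = 1.41 × 0.9555 = 1.347 d⁻¹.

k_a ≈ 1.35 d⁻¹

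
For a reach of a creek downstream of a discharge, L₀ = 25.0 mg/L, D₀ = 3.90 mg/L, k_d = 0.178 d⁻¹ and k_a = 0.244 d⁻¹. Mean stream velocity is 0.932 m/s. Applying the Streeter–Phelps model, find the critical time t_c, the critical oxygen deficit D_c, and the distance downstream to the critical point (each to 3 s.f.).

At the critical point dD/dt = 0, so k_d L₀ e^(−k_d t) = k_a D. Substituting D(t) from the Streeter–Phelps equation and solving for t gives
t_c = ln[(k_a/k_d)(1 − D₀(k_a−k_d)/(k_d L₀))] / (k_a−k_d).
Here k_a−k_d = 0.06600 d⁻¹ and 1 − D₀(k_a−k_d)/(k_d L₀) = 1 − 3.90×0.06600/(0.178×25.0) = 0.9422, so
t_c = ln(1.371 × 0.9422) / 0.06600 = 0.2558 / 0.06600 = 3.876 d.
D_c = (k_d/k_a) L₀ e^(−k_d t_c) = (0.178/0.244) × 25.0 × e^(−0.178×3.876) = 0.7295 × 25.0 × 0.5016 = 9.149 mg/L.
x_c = v t_c = 0.932 m/s × 3.876 d × 86400 s/d = 312100 m ≈ 312 km.

t_c ≈ 3.88 d; D_c ≈ 9.15 mg/L; x_c ≈ 312 km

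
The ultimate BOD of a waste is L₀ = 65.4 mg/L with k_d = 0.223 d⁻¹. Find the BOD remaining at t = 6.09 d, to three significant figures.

L_t = L₀ e^(−k_d t) = 65.4 × e^(−0.223×6.09) = 65.4 × 0.2572 = 16.82 mg/L.

L ≈ 16.8 mg/L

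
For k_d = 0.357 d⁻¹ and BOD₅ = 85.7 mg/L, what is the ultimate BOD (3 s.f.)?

L₀ ≈ 103 mg/L

BOD₅ = L₀(1 − e^(−5k_d)) ⇒ L₀ = BOD₅ / (1 − e^(−5×0.357))
= 85.7 / (1 − 0.1678) = 85.7 / 0.8322 = 103.0 mg/L.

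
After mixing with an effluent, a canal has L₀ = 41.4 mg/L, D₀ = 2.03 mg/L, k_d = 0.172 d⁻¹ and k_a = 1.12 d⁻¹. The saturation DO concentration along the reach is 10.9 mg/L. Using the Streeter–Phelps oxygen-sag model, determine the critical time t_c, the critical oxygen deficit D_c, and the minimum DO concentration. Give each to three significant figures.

With k_a/k_d = 6.512 and 1 − D₀(k_a−k_d)/(k_d L₀) = 0.7297,
t_c = ln(6.512 × 0.7297) / (1.12 − 0.172) = ln(4.752) / 0.9480 = 1.559/0.9480 = 1.644 d.
L(t_c) = L₀ e^(−k_d t_c) = 41.4 × 0.7537 = 31.20 mg/L, and at the critical point k_a D_c = k_d L, so D_c = (0.172/1.12) × 31.20 = 4.792 mg/L.
Minimum DO = C_s − D_c = 10.9 − 4.792 = 6.108 mg/L.

t_c ≈ 1.64 d; D_c ≈ 4.79 mg/L; min DO ≈ 6.11 mg/L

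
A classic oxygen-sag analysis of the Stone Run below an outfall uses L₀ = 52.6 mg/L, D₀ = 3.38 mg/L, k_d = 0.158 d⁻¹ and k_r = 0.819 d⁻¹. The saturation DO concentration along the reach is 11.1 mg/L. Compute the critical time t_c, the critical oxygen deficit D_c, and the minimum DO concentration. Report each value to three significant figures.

At the critical point dD/dt = 0, so k_d L₀ e^(−k_d t) = k_r D. Substituting D(t) from the Streeter–Phelps equation and solving for t gives
t_c = ln[(k_r/k_d)(1 − D₀(k_r−k_d)/(k_d L₀))] / (k_r−k_d).
Here k_r−k_d = 0.6610 d⁻¹ and 1 − D₀(k_r−k_d)/(k_d L₀) = 1 − 3.38×0.6610/(0.158×52.6) = 0.7312, so
t_c = ln(5.184 × 0.7312) / 0.6610 = 1.332 / 0.6610 = 2.016 d.
L(t_c) = L₀ e^(−k_d t_c) = 52.6 × 0.7273 = 38.25 mg/L, and at the critical point k_r D_c = k_d L, so D_c = (0.158/0.819) × 38.25 = 7.380 mg/L.
Minimum DO = C_s − D_c = 11.1 − 7.380 = 3.720 mg/L.

t_c ≈ 2.02 d; D_c ≈ 7.38 mg/L; min DO ≈ 3.72 mg/L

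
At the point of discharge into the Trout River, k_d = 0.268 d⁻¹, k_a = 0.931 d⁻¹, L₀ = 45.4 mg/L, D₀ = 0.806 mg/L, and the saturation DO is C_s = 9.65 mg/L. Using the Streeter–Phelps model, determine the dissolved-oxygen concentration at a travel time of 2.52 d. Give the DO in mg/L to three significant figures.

k_d L₀/(k_a−k_d) = 0.268×45.4/(0.931−0.268) = 12.17/0.6630 = 18.35 mg/L.
e^(−k_d t) = e^(−0.268×2.520) = 0.5090; e^(−k_a t) = e^(−0.931×2.520) = 0.09574.
D = 18.35 × (0.5090 − 0.09574) + 0.806 × 0.09574 = 7.584 + 0.07717 = 7.661 mg/L.
DO = C_s − D = 9.65 − 7.661 = 1.989 mg/L.

DO ≈ 1.99 mg/L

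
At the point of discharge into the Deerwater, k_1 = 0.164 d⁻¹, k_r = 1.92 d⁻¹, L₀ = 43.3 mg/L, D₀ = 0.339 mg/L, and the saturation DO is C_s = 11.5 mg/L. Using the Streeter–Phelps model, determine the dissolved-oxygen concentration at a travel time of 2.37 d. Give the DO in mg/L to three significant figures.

DO ≈ 8.80 mg/L

k_1 L₀/(k_r−k_1) = 0.164×43.3/(1.92−0.164) = 7.101/1.756 = 4.044 mg/L.
e^(−k_1 t) = e^(−0.164×2.370) = 0.6780; e^(−k_r t) = e^(−1.92×2.370) = 0.01056.
D = 4.044 × (0.6780 − 0.01056) + 0.339 × 0.01056 = 2.699 + 0.003581 = 2.702 mg/L.
DO = C_s − D = 11.5 − 2.702 = 8.798 mg/L.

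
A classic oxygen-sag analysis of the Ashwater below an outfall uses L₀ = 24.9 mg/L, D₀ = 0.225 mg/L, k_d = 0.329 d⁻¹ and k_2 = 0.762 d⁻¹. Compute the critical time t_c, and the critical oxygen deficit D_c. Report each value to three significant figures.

With k_2/k_d = 2.316 and 1 − D₀(k_2−k_d)/(k_d L₀) = 0.9881,
t_c = ln(2.316 × 0.9881) / (0.762 − 0.329) = ln(2.289) / 0.4330 = 0.8279/0.4330 = 1.912 d.
D_c = (k_d/k_2) L₀ e^(−k_d t_c) = (0.329/0.762) × 24.9 × e^(−0.329×1.912) = 0.4318 × 24.9 × 0.5331 = 5.731 mg/L.

t_c ≈ 1.91 d; D_c ≈ 5.73 mg/L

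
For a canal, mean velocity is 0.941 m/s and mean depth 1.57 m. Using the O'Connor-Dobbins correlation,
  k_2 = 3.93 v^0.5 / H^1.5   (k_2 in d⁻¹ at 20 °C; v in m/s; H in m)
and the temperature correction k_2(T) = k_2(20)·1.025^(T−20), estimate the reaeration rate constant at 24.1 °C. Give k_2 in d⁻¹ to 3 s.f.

k_2(20) = 3.93 × 0.941^0.5 / 1.57^1.5 = 3.93 × 0.9701 / 1.967 = 1.938 d⁻¹.
k_2(24.1) = 1.938 × 1.025^(24.1−20) = 1.938 × 1.107 = 2.144 d⁻¹.

k_2 ≈ 2.14 d⁻¹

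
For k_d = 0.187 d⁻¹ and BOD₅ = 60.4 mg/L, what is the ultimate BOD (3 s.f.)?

L₀ ≈ 99.4 mg/L

BOD₅ = L₀(1 − e^(−5k_d)) ⇒ L₀ = BOD₅ / (1 − e^(−5×0.187))
= 60.4 / (1 − 0.3926) = 60.4 / 0.6074 = 99.44 mg/L.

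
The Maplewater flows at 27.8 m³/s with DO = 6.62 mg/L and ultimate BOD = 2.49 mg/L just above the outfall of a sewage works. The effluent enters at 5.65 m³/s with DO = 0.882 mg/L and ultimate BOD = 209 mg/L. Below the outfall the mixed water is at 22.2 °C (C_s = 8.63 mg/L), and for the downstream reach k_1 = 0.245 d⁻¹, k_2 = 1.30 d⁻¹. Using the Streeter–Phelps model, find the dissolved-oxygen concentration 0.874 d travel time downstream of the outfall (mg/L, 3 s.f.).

Mixed DO = (27.8×6.62 + 5.65×0.882)/(27.8+5.65) = 189.0/33.45 = 5.651 mg/L.
Mixed L₀ = (27.8×2.49 + 5.65×209)/(33.45) = 1250/33.45 = 37.37 mg/L.
Initial deficit D₀ = C_s − DO₀ = 8.63 − 5.651 = 2.979 mg/L.
D(0.874) = [0.245×37.37/(1.30−0.245)](e^(−0.245×0.874) − e^(−1.30×0.874)) + 2.979 e^(−1.30×0.874)
= 8.679 × (0.8072 − 0.3210) + 2.979 × 0.3210 = 5.176 mg/L.
DO = 8.63 − 5.176 = 3.454 mg/L.

DO ≈ 3.45 mg/L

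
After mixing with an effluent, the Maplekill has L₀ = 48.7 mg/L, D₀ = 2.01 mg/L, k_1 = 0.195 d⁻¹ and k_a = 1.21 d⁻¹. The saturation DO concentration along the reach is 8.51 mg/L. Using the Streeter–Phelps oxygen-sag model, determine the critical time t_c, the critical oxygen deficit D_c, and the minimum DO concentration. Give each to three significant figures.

t_c ≈ 1.56 d; D_c ≈ 5.79 mg/L; min DO ≈ 2.72 mg/L

With k_a/k_1 = 6.205 and 1 − D₀(k_a−k_1)/(k_1 L₀) = 0.7852,
t_c = ln(6.205 × 0.7852) / (1.21 − 0.195) = ln(4.872) / 1.015 = 1.584/1.015 = 1.560 d.
L(t_c) = L₀ e^(−k_1 t_c) = 48.7 × 0.7377 = 35.93 mg/L, and at the critical point k_a D_c = k_1 L, so D_c = (0.195/1.21) × 35.93 = 5.790 mg/L.
Minimum DO = C_s − D_c = 8.51 − 5.790 = 2.720 mg/L.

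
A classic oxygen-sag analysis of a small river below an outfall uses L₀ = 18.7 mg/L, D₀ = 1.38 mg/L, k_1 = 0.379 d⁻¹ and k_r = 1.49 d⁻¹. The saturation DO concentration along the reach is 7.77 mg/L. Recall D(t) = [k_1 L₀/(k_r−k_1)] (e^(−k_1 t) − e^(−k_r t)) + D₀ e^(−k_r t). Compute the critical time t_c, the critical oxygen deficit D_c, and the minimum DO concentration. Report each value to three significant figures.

t_c ≈ 1.01 d; D_c ≈ 3.24 mg/L; min DO ≈ 4.53 mg/L

With k_r/k_1 = 3.931 and 1 − D₀(k_r−k_1)/(k_1 L₀) = 0.7837,
t_c = ln(3.931 × 0.7837) / (1.49 − 0.379) = ln(3.081) / 1.111 = 1.125/1.111 = 1.013 d.
L(t_c) = L₀ e^(−k_1 t_c) = 18.7 × 0.6812 = 12.74 mg/L, and at the critical point k_r D_c = k_1 L, so D_c = (0.379/1.49) × 12.74 = 3.240 mg/L.
Minimum DO = C_s − D_c = 7.77 − 3.240 = 4.530 mg/L.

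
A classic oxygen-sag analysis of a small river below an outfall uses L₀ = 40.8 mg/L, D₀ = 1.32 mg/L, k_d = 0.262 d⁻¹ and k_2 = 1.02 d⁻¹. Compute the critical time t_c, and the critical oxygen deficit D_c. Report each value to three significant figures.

t_c ≈ 1.66 d; D_c ≈ 6.78 mg/L

With k_2/k_d = 3.893 and 1 − D₀(k_2−k_d)/(k_d L₀) = 0.9064,
t_c = ln(3.893 × 0.9064) / (1.02 − 0.262) = ln(3.529) / 0.7580 = 1.261/0.7580 = 1.664 d.
D_c = (k_d/k_2) L₀ e^(−k_d t_c) = (0.262/1.02) × 40.8 × e^(−0.262×1.664) = 0.2569 × 40.8 × 0.6467 = 6.778 mg/L.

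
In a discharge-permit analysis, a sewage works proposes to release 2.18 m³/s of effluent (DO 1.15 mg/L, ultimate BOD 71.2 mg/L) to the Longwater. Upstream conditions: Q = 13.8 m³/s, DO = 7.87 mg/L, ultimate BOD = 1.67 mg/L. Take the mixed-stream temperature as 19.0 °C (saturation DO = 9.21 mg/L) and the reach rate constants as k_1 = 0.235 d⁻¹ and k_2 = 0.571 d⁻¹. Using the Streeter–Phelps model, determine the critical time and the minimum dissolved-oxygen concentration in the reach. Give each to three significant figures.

t_c ≈ 1.63 d; minimum DO ≈ 6.08 mg/L

Mixed DO = (13.8×7.87 + 2.18×1.15)/(13.8+2.18) = 111.1/15.98 = 6.953 mg/L.
Mixed L₀ = (13.8×1.67 + 2.18×71.2)/(15.98) = 178.3/15.98 = 11.16 mg/L.
Initial deficit D₀ = C_s − DO₀ = 9.21 − 6.953 = 2.257 mg/L.
t_c = (1/0.3360) ln[(0.571/0.235)(1 − 2.257×0.3360/(0.235×11.16))] = 2.976 × ln(1.727) = 1.626 d.
D_c = (0.235/0.571) × 11.16 × e^(−0.235×1.626) = 0.4116 × 11.16 × 0.6824 = 3.133 mg/L.
Minimum DO = 9.21 − 3.133 = 6.077 mg/L.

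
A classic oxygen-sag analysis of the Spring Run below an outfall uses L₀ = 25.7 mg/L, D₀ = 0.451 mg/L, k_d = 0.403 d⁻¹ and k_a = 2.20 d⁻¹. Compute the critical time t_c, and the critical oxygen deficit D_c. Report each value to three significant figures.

t_c ≈ 0.899 d; D_c ≈ 3.28 mg/L

t_c = [1/(k_a−k_d)] ln[(k_a/k_d)(1 − D₀(k_a−k_d)/(k_d L₀))]
= [1/(2.20−0.403)] ln[(2.20/0.403)(1 − 0.451×1.797/(0.403×25.7))]
= (1/1.797) ln[5.459 × 0.9217] = 0.5565 × ln(5.032) = 0.5565 × 1.616 = 0.8992 d.
L(t_c) = L₀ e^(−k_d t_c) = 25.7 × 0.6960 = 17.89 mg/L, and at the critical point k_a D_c = k_d L, so D_c = (0.403/2.20) × 17.89 = 3.277 mg/L.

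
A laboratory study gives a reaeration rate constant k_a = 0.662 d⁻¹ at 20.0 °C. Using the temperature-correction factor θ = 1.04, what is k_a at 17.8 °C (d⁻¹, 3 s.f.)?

k_a(T₂) = k_a(T₁) · θ^(T₂−T₁) = 0.662 × 1.04^(17.8−20.0)
= 0.662 × 1.04^-2.20 = 0.662 × 0.9173 = 0.6073 d⁻¹.

k_a ≈ 0.607 d⁻¹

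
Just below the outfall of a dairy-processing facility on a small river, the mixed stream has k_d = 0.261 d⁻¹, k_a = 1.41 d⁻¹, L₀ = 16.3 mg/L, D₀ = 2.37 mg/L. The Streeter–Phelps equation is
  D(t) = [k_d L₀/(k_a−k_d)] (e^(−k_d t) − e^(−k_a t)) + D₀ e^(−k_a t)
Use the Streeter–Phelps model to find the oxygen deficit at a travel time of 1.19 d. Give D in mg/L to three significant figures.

k_d L₀/(k_a−k_d) = 0.261×16.3/(1.41−0.261) = 4.254/1.149 = 3.703 mg/L.
e^(−k_d t) = e^(−0.261×1.190) = 0.7330; e^(−k_a t) = e^(−1.41×1.190) = 0.1868.
D = 3.703 × (0.7330 − 0.1868) + 2.37 × 0.1868 = 2.023 + 0.4426 = 2.465 mg/L.

D ≈ 2.47 mg/L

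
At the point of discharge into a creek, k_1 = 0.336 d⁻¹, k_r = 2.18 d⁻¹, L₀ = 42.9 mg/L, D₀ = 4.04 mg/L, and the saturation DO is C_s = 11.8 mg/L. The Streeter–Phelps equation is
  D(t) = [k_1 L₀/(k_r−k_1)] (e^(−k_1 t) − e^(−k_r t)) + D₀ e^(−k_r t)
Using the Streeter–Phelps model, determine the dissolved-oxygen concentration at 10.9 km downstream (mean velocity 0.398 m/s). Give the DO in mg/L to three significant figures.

DO ≈ 6.67 mg/L

Travel time t = x/v = 10.9 km / (0.398 m/s) = 10900 m / 0.398 m/s = 27390 s = 0.3170 d.
k_1 L₀/(k_r−k_1) = 0.336×42.9/(2.18−0.336) = 14.41/1.844 = 7.817 mg/L.
e^(−k_1 t) = e^(−0.336×0.3170) = 0.8990; e^(−k_r t) = e^(−2.18×0.3170) = 0.5011.
D = 7.817 × (0.8990 − 0.5011) + 4.04 × 0.5011 = 3.110 + 2.024 = 5.135 mg/L.
DO = C_s − D = 11.8 − 5.135 = 6.665 mg/L.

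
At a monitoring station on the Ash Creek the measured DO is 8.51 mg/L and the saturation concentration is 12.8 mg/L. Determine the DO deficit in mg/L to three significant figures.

D ≈ 4.29 mg/L

D = C_s − C = 12.8 − 8.51 = 4.29 mg/L.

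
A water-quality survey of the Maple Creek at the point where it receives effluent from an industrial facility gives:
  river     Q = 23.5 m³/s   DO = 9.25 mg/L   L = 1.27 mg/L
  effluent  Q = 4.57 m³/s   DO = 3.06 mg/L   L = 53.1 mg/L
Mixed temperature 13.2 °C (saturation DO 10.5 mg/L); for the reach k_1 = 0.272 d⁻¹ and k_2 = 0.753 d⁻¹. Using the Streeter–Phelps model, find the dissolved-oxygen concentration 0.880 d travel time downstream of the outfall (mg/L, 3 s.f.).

DO ≈ 7.84 mg/L

Mixed DO = (23.5×9.25 + 4.57×3.06)/(23.5+4.57) = 231.4/28.07 = 8.242 mg/L.
Mixed L₀ = (23.5×1.27 + 4.57×53.1)/(28.07) = 272.5/28.07 = 9.708 mg/L.
Initial deficit D₀ = C_s − DO₀ = 10.5 − 8.242 = 2.258 mg/L.
D(0.880) = [0.272×9.708/(0.753−0.272)](e^(−0.272×0.880) − e^(−0.753×0.880)) + 2.258 e^(−0.753×0.880)
= 5.490 × (0.7871 − 0.5155) + 2.258 × 0.5155 = 2.655 mg/L.
DO = 10.5 − 2.655 = 7.845 mg/L.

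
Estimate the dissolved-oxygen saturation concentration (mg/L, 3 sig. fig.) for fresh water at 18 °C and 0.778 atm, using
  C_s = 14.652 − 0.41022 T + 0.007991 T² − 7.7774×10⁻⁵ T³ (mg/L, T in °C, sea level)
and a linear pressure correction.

C_s ≈ 7.32 mg/L

At sea level: C_s = 14.652 − 0.41022×18 + 0.007991×18² − 7.7774×10⁻⁵×18³ = 9.404 mg/L.
Pressure correction: C_s' = 9.404 × 0.778 = 7.316 mg/L.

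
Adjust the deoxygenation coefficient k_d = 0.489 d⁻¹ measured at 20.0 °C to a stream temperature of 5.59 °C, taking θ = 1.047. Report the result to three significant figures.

k_d(T₂) = k_d(T₁) · θ^(T₂−T₁) = 0.489 × 1.047^(5.59−20.0)
= 0.489 × 1.047^-14.4 = 0.489 × 0.5159 = 0.2523 d⁻¹.

k_d ≈ 0.252 d⁻¹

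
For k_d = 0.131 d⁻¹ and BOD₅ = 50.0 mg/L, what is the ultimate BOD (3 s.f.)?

L₀ ≈ 104 mg/L

BOD₅ = L₀(1 − e^(−5k_d)) ⇒ L₀ = BOD₅ / (1 − e^(−5×0.131))
= 50.0 / (1 − 0.5194) = 50.0 / 0.4806 = 104.0 mg/L.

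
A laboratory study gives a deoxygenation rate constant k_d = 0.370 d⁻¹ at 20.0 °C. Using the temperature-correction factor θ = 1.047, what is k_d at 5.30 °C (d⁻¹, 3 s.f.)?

k_d(T₂) = k_d(T₁) · θ^(T₂−T₁) = 0.370 × 1.047^(5.30−20.0)
= 0.370 × 1.047^-14.7 = 0.370 × 0.5091 = 0.1884 d⁻¹.

k_d ≈ 0.188 d⁻¹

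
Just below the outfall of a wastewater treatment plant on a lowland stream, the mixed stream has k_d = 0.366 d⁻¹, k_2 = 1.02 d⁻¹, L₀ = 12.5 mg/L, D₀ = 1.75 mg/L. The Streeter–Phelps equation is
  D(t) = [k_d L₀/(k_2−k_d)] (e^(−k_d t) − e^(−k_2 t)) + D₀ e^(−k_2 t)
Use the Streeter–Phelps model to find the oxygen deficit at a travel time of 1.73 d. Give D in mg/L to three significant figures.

D ≈ 2.82 mg/L

k_d L₀/(k_2−k_d) = 0.366×12.5/(1.02−0.366) = 4.575/0.6540 = 6.995 mg/L.
e^(−k_d t) = e^(−0.366×1.730) = 0.5309; e^(−k_2 t) = e^(−1.02×1.730) = 0.1713.
D = 6.995 × (0.5309 − 0.1713) + 1.75 × 0.1713 = 2.516 + 0.2997 = 2.816 mg/L.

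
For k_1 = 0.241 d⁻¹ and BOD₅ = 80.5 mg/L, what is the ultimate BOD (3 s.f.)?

L₀ ≈ 115 mg/L

BOD₅ = L₀(1 − e^(−5k_1)) ⇒ L₀ = BOD₅ / (1 − e^(−5×0.241))
= 80.5 / (1 − 0.2997) = 80.5 / 0.7003 = 114.9 mg/L.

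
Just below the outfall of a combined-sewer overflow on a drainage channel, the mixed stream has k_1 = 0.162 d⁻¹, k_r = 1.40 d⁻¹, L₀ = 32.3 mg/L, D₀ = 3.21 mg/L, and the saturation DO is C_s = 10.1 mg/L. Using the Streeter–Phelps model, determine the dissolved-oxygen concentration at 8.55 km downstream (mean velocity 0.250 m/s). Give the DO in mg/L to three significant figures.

DO ≈ 6.72 mg/L

Travel time t = x/v = 8.55 km / (0.250 m/s) = 8550 m / 0.250 m/s = 34200 s = 0.3958 d.
k_1 L₀/(k_r−k_1) = 0.162×32.3/(1.40−0.162) = 5.233/1.238 = 4.227 mg/L.
e^(−k_1 t) = e^(−0.162×0.3958) = 0.9379; e^(−k_r t) = e^(−1.40×0.3958) = 0.5746.
D = 4.227 × (0.9379 − 0.5746) + 3.21 × 0.5746 = 1.536 + 1.844 = 3.380 mg/L.
DO = C_s − D = 10.1 − 3.380 = 6.720 mg/L.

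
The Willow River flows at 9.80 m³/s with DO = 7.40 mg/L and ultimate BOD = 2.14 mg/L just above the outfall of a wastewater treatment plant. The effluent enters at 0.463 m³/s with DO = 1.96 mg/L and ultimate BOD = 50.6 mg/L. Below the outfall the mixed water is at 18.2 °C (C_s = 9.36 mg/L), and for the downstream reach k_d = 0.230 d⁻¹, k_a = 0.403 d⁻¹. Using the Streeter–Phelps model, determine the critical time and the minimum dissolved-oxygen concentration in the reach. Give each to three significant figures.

t_c ≈ 0.447 d; minimum DO ≈ 7.13 mg/L

Mixed DO = (9.80×7.40 + 0.463×1.96)/(9.80+0.463) = 73.43/10.26 = 7.155 mg/L.
Mixed L₀ = (9.80×2.14 + 0.463×50.6)/(10.26) = 44.40/10.26 = 4.326 mg/L.
Initial deficit D₀ = C_s − DO₀ = 9.36 − 7.155 = 2.205 mg/L.
t_c = (1/0.1730) ln[(0.403/0.230)(1 − 2.205×0.1730/(0.230×4.326))] = 5.780 × ln(1.080) = 0.4465 d.
D_c = (0.230/0.403) × 4.326 × e^(−0.230×0.4465) = 0.5707 × 4.326 × 0.9024 = 2.228 mg/L.
Minimum DO = 9.36 − 2.228 = 7.132 mg/L.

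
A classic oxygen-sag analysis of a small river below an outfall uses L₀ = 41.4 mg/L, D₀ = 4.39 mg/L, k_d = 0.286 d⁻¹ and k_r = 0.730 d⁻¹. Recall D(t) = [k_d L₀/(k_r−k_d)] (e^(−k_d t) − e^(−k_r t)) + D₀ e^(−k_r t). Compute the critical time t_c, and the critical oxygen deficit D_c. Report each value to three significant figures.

t_c ≈ 1.71 d; D_c ≈ 9.96 mg/L

At the critical point dD/dt = 0, so k_d L₀ e^(−k_d t) = k_r D. Substituting D(t) from the Streeter–Phelps equation and solving for t gives
t_c = ln[(k_r/k_d)(1 − D₀(k_r−k_d)/(k_d L₀))] / (k_r−k_d).
Here k_r−k_d = 0.4440 d⁻¹ and 1 − D₀(k_r−k_d)/(k_d L₀) = 1 − 4.39×0.4440/(0.286×41.4) = 0.8354, so
t_c = ln(2.552 × 0.8354) / 0.4440 = 0.7572 / 0.4440 = 1.705 d.
D_c = (k_d/k_r) L₀ e^(−k_d t_c) = (0.286/0.730) × 41.4 × e^(−0.286×1.705) = 0.3918 × 41.4 × 0.6140 = 9.959 mg/L.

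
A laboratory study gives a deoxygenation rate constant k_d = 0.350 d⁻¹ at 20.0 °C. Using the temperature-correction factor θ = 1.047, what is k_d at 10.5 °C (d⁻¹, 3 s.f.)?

k_d(T₂) = k_d(T₁) · θ^(T₂−T₁) = 0.350 × 1.047^(10.5−20.0)
= 0.350 × 1.047^-9.50 = 0.350 × 0.6464 = 0.2262 d⁻¹.

k_d ≈ 0.226 d⁻¹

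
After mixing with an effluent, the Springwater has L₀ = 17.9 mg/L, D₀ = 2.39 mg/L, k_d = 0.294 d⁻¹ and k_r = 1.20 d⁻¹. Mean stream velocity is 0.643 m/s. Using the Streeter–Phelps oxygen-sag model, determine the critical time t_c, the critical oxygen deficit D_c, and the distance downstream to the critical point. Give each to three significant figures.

t_c ≈ 0.967 d; D_c ≈ 3.30 mg/L; x_c ≈ 53.7 km

t_c = [1/(k_r−k_d)] ln[(k_r/k_d)(1 − D₀(k_r−k_d)/(k_d L₀))]
= [1/(1.20−0.294)] ln[(1.20/0.294)(1 − 2.39×0.9060/(0.294×17.9))]
= (1/0.9060) ln[4.082 × 0.5885] = 1.104 × ln(2.402) = 1.104 × 0.8764 = 0.9673 d.
D_c = (k_d/k_r) L₀ e^(−k_d t_c) = (0.294/1.20) × 17.9 × e^(−0.294×0.9673) = 0.2450 × 17.9 × 0.7525 = 3.300 mg/L.
x_c = v t_c = 0.643 m/s × 0.9673 d × 86400 s/d = 53740 m ≈ 53.7 km.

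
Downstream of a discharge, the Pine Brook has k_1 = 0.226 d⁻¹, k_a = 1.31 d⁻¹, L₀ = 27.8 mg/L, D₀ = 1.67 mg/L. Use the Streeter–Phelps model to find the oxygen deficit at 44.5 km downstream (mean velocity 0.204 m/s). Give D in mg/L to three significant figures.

D ≈ 3.12 mg/L

Travel time t = x/v = 44.5 km / (0.204 m/s) = 44500 m / 0.204 m/s = 218100 s = 2.525 d.
k_1 L₀/(k_a−k_1) = 0.226×27.8/(1.31−0.226) = 6.283/1.084 = 5.796 mg/L.
e^(−k_1 t) = e^(−0.226×2.525) = 0.5652; e^(−k_a t) = e^(−1.31×2.525) = 0.03661.
D = 5.796 × (0.5652 − 0.03661) + 1.67 × 0.03661 = 3.064 + 0.06114 = 3.125 mg/L.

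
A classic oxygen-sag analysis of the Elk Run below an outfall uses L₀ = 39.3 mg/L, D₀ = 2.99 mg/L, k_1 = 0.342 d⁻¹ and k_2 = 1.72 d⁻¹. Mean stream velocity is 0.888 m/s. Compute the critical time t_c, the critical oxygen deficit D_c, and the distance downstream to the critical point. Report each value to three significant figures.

t_c ≈ 0.907 d; D_c ≈ 5.73 mg/L; x_c ≈ 69.6 km

At the critical point dD/dt = 0, so k_1 L₀ e^(−k_1 t) = k_2 D. Substituting D(t) from the Streeter–Phelps equation and solving for t gives
t_c = ln[(k_2/k_1)(1 − D₀(k_2−k_1)/(k_1 L₀))] / (k_2−k_1).
Here k_2−k_1 = 1.378 d⁻¹ and 1 − D₀(k_2−k_1)/(k_1 L₀) = 1 − 2.99×1.378/(0.342×39.3) = 0.6934, so
t_c = ln(5.029 × 0.6934) / 1.378 = 1.249 / 1.378 = 0.9065 d.
L(t_c) = L₀ e^(−k_1 t_c) = 39.3 × 0.7334 = 28.82 mg/L, and at the critical point k_2 D_c = k_1 L, so D_c = (0.342/1.72) × 28.82 = 5.731 mg/L.
x_c = v t_c = 0.888 m/s × 0.9065 d × 86400 s/d = 69550 m ≈ 69.6 km.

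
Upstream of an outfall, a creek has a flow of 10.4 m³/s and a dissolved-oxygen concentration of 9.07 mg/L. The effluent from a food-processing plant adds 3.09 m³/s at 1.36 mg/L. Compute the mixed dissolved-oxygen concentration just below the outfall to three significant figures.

7.30 mg/L

Flow-weighted mixing: C = (Q_r C_r + Q_w C_w)/(Q_r + Q_w)
= (10.4×9.07 + 3.09×1.36)/(10.4 + 3.09) = 98.53/13.49 = 7.304 mg/L.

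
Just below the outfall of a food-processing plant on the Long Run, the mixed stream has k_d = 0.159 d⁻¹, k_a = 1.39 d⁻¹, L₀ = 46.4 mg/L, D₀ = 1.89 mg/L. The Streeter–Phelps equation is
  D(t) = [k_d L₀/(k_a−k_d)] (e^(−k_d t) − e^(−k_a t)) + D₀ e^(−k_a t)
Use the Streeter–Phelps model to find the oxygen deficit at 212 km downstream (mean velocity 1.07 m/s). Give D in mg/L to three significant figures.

D ≈ 3.99 mg/L

Travel time t = x/v = 212 km / (1.07 m/s) = 212000 m / 1.07 m/s = 198100 s = 2.293 d.
k_d L₀/(k_a−k_d) = 0.159×46.4/(1.39−0.159) = 7.378/1.231 = 5.993 mg/L.
e^(−k_d t) = e^(−0.159×2.293) = 0.6945; e^(−k_a t) = e^(−1.39×2.293) = 0.04127.
D = 5.993 × (0.6945 − 0.04127) + 1.89 × 0.04127 = 3.915 + 0.07801 = 3.993 mg/L.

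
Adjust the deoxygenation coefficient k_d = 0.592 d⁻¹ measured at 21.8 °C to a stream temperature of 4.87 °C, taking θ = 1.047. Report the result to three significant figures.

k_d ≈ 0.272 d⁻¹

k_d(T₂) = k_d(T₁) · θ^(T₂−T₁) = 0.592 × 1.047^(4.87−21.8)
= 0.592 × 1.047^-16.9 = 0.592 × 0.4595 = 0.2720 d⁻¹.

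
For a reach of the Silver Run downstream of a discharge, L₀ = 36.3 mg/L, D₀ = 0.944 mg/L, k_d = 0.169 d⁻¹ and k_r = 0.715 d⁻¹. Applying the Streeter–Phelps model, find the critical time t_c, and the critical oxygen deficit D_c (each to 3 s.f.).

t_c ≈ 2.48 d; D_c ≈ 5.64 mg/L

At the critical point dD/dt = 0, so k_d L₀ e^(−k_d t) = k_r D. Substituting D(t) from the Streeter–Phelps equation and solving for t gives
t_c = ln[(k_r/k_d)(1 − D₀(k_r−k_d)/(k_d L₀))] / (k_r−k_d).
Here k_r−k_d = 0.5460 d⁻¹ and 1 − D₀(k_r−k_d)/(k_d L₀) = 1 − 0.944×0.5460/(0.169×36.3) = 0.9160, so
t_c = ln(4.231 × 0.9160) / 0.5460 = 1.355 / 0.5460 = 2.481 d.
L(t_c) = L₀ e^(−k_d t_c) = 36.3 × 0.6575 = 23.87 mg/L, and at the critical point k_r D_c = k_d L, so D_c = (0.169/0.715) × 23.87 = 5.641 mg/L.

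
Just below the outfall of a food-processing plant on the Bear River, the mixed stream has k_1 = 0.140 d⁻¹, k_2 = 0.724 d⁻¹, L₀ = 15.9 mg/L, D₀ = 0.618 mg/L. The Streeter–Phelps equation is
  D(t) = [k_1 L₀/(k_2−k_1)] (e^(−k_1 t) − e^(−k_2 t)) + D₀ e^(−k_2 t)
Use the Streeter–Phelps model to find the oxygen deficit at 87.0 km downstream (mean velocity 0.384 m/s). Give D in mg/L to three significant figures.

D ≈ 2.16 mg/L

Travel time t = x/v = 87.0 km / (0.384 m/s) = 87000 m / 0.384 m/s = 226600 s = 2.622 d.
k_1 L₀/(k_2−k_1) = 0.140×15.9/(0.724−0.140) = 2.226/0.5840 = 3.812 mg/L.
e^(−k_1 t) = e^(−0.140×2.622) = 0.6927; e^(−k_2 t) = e^(−0.724×2.622) = 0.1498.
D = 3.812 × (0.6927 − 0.1498) + 0.618 × 0.1498 = 2.069 + 0.09257 = 2.162 mg/L.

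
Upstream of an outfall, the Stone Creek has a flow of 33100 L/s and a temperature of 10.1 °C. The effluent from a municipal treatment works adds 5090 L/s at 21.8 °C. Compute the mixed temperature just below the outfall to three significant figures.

11.7 °C

Flow-weighted mixing: C = (Q_r C_r + Q_w C_w)/(Q_r + Q_w)
= (33100×10.1 + 5090×21.8)/(33100 + 5090) = 445300/38190 = 11.66 °C.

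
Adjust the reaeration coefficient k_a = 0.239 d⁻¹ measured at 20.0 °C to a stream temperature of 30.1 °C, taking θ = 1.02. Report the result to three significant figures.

k_a(T₂) = k_a(T₁) · θ^(T₂−T₁) = 0.239 × 1.02^(30.1−20.0)
= 0.239 × 1.02^10.1 = 0.239 × 1.221 = 0.2919 d⁻¹.

k_a ≈ 0.292 d⁻¹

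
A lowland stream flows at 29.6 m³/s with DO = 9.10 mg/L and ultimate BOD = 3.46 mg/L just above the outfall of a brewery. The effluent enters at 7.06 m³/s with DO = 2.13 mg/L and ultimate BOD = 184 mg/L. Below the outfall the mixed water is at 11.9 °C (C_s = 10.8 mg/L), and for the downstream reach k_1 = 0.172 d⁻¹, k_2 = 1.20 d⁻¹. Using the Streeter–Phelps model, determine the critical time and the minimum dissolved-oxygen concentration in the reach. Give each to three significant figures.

Mixed DO = (29.6×9.10 + 7.06×2.13)/(29.6+7.06) = 284.4/36.66 = 7.758 mg/L.
Mixed L₀ = (29.6×3.46 + 7.06×184)/(36.66) = 1401/36.66 = 38.23 mg/L.
Initial deficit D₀ = C_s − DO₀ = 10.8 − 7.758 = 3.042 mg/L.
t_c = (1/1.028) ln[(1.20/0.172)(1 − 3.042×1.028/(0.172×38.23))] = 0.9728 × ln(3.658) = 1.262 d.
D_c = (0.172/1.20) × 38.23 × e^(−0.172×1.262) = 0.1433 × 38.23 × 0.8049 = 4.411 mg/L.
Minimum DO = 10.8 − 4.411 = 6.389 mg/L.

t_c ≈ 1.26 d; minimum DO ≈ 6.39 mg/L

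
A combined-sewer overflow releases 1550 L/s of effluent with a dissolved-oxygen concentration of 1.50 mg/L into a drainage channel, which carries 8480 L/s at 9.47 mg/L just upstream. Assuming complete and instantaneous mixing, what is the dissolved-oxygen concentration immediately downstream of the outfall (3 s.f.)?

8.24 mg/L

Flow-weighted mixing: C = (Q_r C_r + Q_w C_w)/(Q_r + Q_w)
= (8480×9.47 + 1550×1.50)/(8480 + 1550) = 82630/10030 = 8.238 mg/L.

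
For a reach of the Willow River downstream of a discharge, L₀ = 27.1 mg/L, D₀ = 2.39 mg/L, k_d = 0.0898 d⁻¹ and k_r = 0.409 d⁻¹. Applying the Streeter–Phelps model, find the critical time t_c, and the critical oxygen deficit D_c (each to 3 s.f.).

At the critical point dD/dt = 0, so k_d L₀ e^(−k_d t) = k_r D. Substituting D(t) from the Streeter–Phelps equation and solving for t gives
t_c = ln[(k_r/k_d)(1 − D₀(k_r−k_d)/(k_d L₀))] / (k_r−k_d).
Here k_r−k_d = 0.3192 d⁻¹ and 1 − D₀(k_r−k_d)/(k_d L₀) = 1 − 2.39×0.3192/(0.0898×27.1) = 0.6865, so
t_c = ln(4.555 × 0.6865) / 0.3192 = 1.140 / 0.3192 = 3.571 d.
D_c = (k_d/k_r) L₀ e^(−k_d t_c) = (0.0898/0.409) × 27.1 × e^(−0.0898×3.571) = 0.2196 × 27.1 × 0.7256 = 4.318 mg/L.

t_c ≈ 3.57 d; D_c ≈ 4.32 mg/L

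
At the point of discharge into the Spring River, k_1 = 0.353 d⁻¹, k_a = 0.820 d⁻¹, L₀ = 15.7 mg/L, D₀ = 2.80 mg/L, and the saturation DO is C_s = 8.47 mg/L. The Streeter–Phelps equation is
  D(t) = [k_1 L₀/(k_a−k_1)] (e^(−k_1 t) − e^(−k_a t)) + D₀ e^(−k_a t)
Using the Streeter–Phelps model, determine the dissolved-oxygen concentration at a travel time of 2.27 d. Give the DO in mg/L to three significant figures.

DO ≈ 4.55 mg/L

k_1 L₀/(k_a−k_1) = 0.353×15.7/(0.820−0.353) = 5.542/0.4670 = 11.87 mg/L.
e^(−k_1 t) = e^(−0.353×2.270) = 0.4487; e^(−k_a t) = e^(−0.820×2.270) = 0.1555.
D = 11.87 × (0.4487 − 0.1555) + 2.80 × 0.1555 = 3.481 + 0.4353 = 3.916 mg/L.
DO = C_s − D = 8.47 − 3.916 = 4.554 mg/L.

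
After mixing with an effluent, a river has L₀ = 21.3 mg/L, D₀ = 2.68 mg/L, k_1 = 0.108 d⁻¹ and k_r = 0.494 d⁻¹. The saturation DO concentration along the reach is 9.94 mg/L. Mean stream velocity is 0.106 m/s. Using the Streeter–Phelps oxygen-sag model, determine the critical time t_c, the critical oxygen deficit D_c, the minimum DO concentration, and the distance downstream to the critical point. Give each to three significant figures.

t_c = [1/(k_r−k_1)] ln[(k_r/k_1)(1 − D₀(k_r−k_1)/(k_1 L₀))]
= [1/(0.494−0.108)] ln[(0.494/0.108)(1 − 2.68×0.3860/(0.108×21.3))]
= (1/0.3860) ln[4.574 × 0.5503] = 2.591 × ln(2.517) = 2.591 × 0.9231 = 2.392 d.
L(t_c) = L₀ e^(−k_1 t_c) = 21.3 × 0.7724 = 16.45 mg/L, and at the critical point k_r D_c = k_1 L, so D_c = (0.108/0.494) × 16.45 = 3.597 mg/L.
Minimum DO = C_s − D_c = 9.94 − 3.597 = 6.343 mg/L.
x_c = v t_c = 0.106 m/s × 2.392 d × 86400 s/d = 21900 m ≈ 21.9 km.

t_c ≈ 2.39 d; D_c ≈ 3.60 mg/L; min DO ≈ 6.34 mg/L; x_c ≈ 21.9 km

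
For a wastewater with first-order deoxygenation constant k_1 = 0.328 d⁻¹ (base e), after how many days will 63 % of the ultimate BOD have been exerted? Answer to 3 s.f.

t ≈ 3.03 d

y/L₀ = 1 − e^(−k_1 t) = 0.63 ⇒ e^(−k_1 t) = 0.370
t = −ln(0.370) / 0.328 = 0.9943 / 0.328 = 3.031 d.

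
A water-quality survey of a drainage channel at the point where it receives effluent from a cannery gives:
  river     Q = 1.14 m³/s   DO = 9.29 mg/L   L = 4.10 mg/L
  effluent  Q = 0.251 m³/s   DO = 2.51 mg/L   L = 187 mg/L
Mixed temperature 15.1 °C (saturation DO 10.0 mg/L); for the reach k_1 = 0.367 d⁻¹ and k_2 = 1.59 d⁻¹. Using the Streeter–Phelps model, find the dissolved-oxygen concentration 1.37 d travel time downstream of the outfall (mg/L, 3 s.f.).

DO ≈ 4.31 mg/L

Mixed DO = (1.14×9.29 + 0.251×2.51)/(1.14+0.251) = 11.22/1.391 = 8.067 mg/L.
Mixed L₀ = (1.14×4.10 + 0.251×187)/(1.391) = 51.61/1.391 = 37.10 mg/L.
Initial deficit D₀ = C_s − DO₀ = 10.0 − 8.067 = 1.933 mg/L.
D(1.37) = [0.367×37.10/(1.59−0.367)](e^(−0.367×1.37) − e^(−1.59×1.37)) + 1.933 e^(−1.59×1.37)
= 11.13 × (0.6048 − 0.1132) + 1.933 × 0.1132 = 5.693 mg/L.
DO = 10.0 − 5.693 = 4.307 mg/L.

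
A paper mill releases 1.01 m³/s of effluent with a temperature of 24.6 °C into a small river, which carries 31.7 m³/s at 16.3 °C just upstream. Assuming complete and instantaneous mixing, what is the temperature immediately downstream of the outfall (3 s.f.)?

16.6 °C

Flow-weighted mixing: C = (Q_r C_r + Q_w C_w)/(Q_r + Q_w)
= (31.7×16.3 + 1.01×24.6)/(31.7 + 1.01) = 541.6/32.71 = 16.56 °C.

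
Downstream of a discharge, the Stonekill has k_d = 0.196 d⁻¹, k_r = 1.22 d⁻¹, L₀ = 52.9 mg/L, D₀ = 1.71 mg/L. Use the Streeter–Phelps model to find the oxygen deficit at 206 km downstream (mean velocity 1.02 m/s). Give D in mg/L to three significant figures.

D ≈ 5.92 mg/L

Travel time t = x/v = 206 km / (1.02 m/s) = 206000 m / 1.02 m/s = 202000 s = 2.338 d.
k_d L₀/(k_r−k_d) = 0.196×52.9/(1.22−0.196) = 10.37/1.024 = 10.13 mg/L.
e^(−k_d t) = e^(−0.196×2.338) = 0.6325; e^(−k_r t) = e^(−1.22×2.338) = 0.05774.
D = 10.13 × (0.6325 − 0.05774) + 1.71 × 0.05774 = 5.819 + 0.09874 = 5.918 mg/L.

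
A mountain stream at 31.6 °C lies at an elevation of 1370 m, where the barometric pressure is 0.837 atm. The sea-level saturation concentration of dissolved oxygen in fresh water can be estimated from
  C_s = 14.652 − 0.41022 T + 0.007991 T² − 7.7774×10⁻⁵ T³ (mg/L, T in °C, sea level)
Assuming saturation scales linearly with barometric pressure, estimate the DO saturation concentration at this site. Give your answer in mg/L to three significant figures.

C_s ≈ 6.04 mg/L

At sea level: C_s = 14.652 − 0.41022×31.6 + 0.007991×31.6² − 7.7774×10⁻⁵×31.6³ = 7.214 mg/L.
Pressure correction: C_s' = 7.214 × 0.837 = 6.038 mg/L.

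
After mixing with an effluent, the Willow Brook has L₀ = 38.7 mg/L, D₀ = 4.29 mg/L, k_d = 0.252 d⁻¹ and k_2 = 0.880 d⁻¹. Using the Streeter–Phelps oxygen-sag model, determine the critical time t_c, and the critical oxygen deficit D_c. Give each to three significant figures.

At the critical point dD/dt = 0, so k_d L₀ e^(−k_d t) = k_2 D. Substituting D(t) from the Streeter–Phelps equation and solving for t gives
t_c = ln[(k_2/k_d)(1 − D₀(k_2−k_d)/(k_d L₀))] / (k_2−k_d).
Here k_2−k_d = 0.6280 d⁻¹ and 1 − D₀(k_2−k_d)/(k_d L₀) = 1 − 4.29×0.6280/(0.252×38.7) = 0.7237, so
t_c = ln(3.492 × 0.7237) / 0.6280 = 0.9272 / 0.6280 = 1.476 d.
D_c = (k_d/k_2) L₀ e^(−k_d t_c) = (0.252/0.880) × 38.7 × e^(−0.252×1.476) = 0.2864 × 38.7 × 0.6893 = 7.639 mg/L.

t_c ≈ 1.48 d; D_c ≈ 7.64 mg/L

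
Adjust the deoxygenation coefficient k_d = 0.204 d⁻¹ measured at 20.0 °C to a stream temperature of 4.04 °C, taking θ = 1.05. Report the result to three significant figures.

k_d ≈ 0.0936 d⁻¹

k_d(T₂) = k_d(T₁) · θ^(T₂−T₁) = 0.204 × 1.05^(4.04−20.0)
= 0.204 × 1.05^-16.0 = 0.204 × 0.4590 = 0.09364 d⁻¹.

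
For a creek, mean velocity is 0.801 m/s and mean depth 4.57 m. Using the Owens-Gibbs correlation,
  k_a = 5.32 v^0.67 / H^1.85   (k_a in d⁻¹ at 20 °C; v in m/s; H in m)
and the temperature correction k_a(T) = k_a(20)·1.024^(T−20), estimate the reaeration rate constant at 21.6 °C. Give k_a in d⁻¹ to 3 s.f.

k_a(20) = 5.32 × 0.801^0.67 / 4.57^1.85 = 5.32 × 0.8619 / 16.63 = 0.2757 d⁻¹.
k_a(21.6) = 0.2757 × 1.024^(21.6−20) = 0.2757 × 1.039 = 0.2864 d⁻¹.

k_a ≈ 0.286 d⁻¹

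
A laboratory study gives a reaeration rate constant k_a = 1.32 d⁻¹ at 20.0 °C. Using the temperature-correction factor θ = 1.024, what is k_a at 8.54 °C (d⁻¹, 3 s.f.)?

k_a(T₂) = k_a(T₁) · θ^(T₂−T₁) = 1.32 × 1.024^(8.54−20.0)
= 1.32 × 1.024^-11.5 = 1.32 × 0.7620 = 1.006 d⁻¹.

k_a ≈ 1.01 d⁻¹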